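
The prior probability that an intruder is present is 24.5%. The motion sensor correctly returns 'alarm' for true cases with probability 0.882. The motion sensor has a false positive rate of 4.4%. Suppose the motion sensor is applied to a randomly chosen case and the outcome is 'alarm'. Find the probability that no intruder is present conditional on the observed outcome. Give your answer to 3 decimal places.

P(¬H | E) ≈ 0.133

Let H be the event that an intruder is present. P(H) = 0.245, so P(¬H) = 0.755. With E the 'alarm' result, P(E|H) = 0.882 and P(E|¬H) = 0.044.
P(E) = 0.882·0.245 + 0.044·0.755 = 0.21609 + 0.033220 = 0.24931.
By Bayes' theorem, P(H|E) = 0.21609 / 0.24931 = 0.867. Hence P(¬H|E) = 1 − 0.867 = 0.133.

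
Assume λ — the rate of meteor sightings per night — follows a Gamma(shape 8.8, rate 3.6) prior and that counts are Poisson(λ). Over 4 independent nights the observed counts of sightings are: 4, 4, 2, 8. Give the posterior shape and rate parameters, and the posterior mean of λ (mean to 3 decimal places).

The Poisson likelihood adds the total count to the shape and the number of exposure periods to the rate. Here ∑xᵢ = 18 and n = 4, so shape 8.8→26.8 and rate 3.6→7.6.
Posterior mean = shape/rate = 26.8/7.6 = 3.526.

Posterior: Gamma(shape=26.8, rate=7.6); mean ≈ 3.526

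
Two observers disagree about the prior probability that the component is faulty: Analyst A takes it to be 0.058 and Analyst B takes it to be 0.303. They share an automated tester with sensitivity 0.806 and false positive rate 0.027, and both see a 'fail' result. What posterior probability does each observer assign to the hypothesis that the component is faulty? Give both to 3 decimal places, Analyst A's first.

Analyst A: 0.648; Analyst B: 0.928

P('+'|H) = 0.806, P('+'|¬H) = 0.027.
Analyst A: numerator 0.806·0.058 = 0.046748; evidence = 0.046748+0.027·0.942 = 0.072182; posterior = 0.648.
Analyst B: numerator 0.806·0.303 = 0.24422; evidence = 0.24422+0.027·0.697 = 0.26304; posterior = 0.928.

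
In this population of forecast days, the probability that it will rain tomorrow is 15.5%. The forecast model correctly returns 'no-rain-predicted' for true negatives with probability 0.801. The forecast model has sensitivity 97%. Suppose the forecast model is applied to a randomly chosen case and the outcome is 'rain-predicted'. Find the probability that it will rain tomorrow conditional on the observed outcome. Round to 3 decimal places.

Let H be the event that it will rain tomorrow. P(H) = 0.155, so P(¬H) = 0.845. With E the 'rain-predicted' result, P(E|H) = 0.97 and P(E|¬H) = 0.199.
P(E) = 0.97·0.155 + 0.199·0.845 = 0.15035 + 0.16815 = 0.31850.
By Bayes' theorem, P(H|E) = 0.15035 / 0.31850 = 0.472.

P(H | E) ≈ 0.472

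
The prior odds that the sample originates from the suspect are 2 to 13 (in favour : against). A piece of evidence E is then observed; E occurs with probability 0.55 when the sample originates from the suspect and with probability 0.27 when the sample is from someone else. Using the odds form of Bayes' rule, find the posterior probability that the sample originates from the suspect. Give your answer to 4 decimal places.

Prior odds = 2/13 = 0.15385.
Likelihood ratio for E = 0.55/0.27 = 2.0370.
Posterior odds = prior odds × LR = 0.31339.
Posterior probability = odds/(1+odds) = 0.31339/1.3134 = 0.2386.

Posterior probability ≈ 0.2386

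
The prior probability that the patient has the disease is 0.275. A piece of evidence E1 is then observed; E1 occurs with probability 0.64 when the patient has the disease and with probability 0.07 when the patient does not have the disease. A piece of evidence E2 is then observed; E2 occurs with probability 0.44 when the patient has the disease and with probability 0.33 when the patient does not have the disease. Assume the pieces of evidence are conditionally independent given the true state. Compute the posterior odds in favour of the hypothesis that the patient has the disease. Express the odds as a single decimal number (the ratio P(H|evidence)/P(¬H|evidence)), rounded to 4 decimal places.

Posterior odds ≈ 4.6240

Prior odds = 0.275/(1−0.275) = 0.37931.
Likelihood ratio for E1 = 0.64/0.07 = 9.1429.
Likelihood ratio for E2 = 0.44/0.33 = 1.3333.
Posterior odds = prior odds × LR₁ × LR₂ = 4.6240.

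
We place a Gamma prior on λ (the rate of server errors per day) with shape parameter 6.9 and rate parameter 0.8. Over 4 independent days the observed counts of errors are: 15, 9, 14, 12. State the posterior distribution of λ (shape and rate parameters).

Posterior: Gamma(shape=56.9, rate=4.8)

The Poisson likelihood adds the total count to the shape and the number of exposure periods to the rate. Here ∑xᵢ = 50 and n = 4, so shape 6.9→56.9 and rate 0.8→4.8.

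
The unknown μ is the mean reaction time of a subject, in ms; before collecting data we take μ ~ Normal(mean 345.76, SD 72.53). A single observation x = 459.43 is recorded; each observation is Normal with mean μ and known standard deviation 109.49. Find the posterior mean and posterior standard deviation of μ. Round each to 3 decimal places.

Prior precision 1/τ₀² = 1/72.53² = 0.00019009; data precision n/σ² = 1/109.49² = 0.00008342.
Posterior precision = 0.00019009 + 0.00008342 = 0.00027351, giving posterior SD = 1/√0.00027351 = 60.466.
Posterior mean = (0.00019009·345.76 + 0.00008342·459.43) / 0.00027351 = 380.428.

Posterior mean ≈ 380.428; posterior SD ≈ 60.466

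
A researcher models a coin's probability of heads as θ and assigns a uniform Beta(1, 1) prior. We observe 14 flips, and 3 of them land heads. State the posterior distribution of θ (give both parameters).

Posterior: Beta(4, 12)

Observing 3 successes and 11 failures updates Beta(1, 1) by adding the success and failure counts to the two shape parameters: α = 1+3 = 4, β = 1+11 = 12.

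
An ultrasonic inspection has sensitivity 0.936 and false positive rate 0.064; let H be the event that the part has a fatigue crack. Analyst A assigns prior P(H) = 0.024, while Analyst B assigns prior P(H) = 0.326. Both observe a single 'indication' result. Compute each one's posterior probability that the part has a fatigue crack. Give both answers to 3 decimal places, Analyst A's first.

Analyst A: 0.265; Analyst B: 0.876

The likelihood ratio for an 'indication' result is 0.936/0.064 = 14.625.
Analyst A: prior odds 0.024/0.976 = 0.024590; posterior odds 0.35963; posterior probability 0.265.
Analyst B: prior odds 0.326/0.674 = 0.48368; posterior odds 7.0738; posterior probability 0.876.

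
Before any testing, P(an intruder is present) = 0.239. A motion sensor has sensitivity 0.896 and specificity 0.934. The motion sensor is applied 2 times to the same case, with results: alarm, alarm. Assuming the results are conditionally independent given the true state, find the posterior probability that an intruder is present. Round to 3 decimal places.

With H the event that an intruder is present, the joint likelihood of the observed sequence is P(data|H) = 0.896·0.896 = 0.80282 and P(data|¬H) = 0.066·0.066 = 0.0043560.
Bayes: P(H|data) = 0.239·0.80282 / (0.239·0.80282 + 0.761·0.0043560) = 0.19187/0.19519 = 0.9830.

Posterior P(H) ≈ 0.983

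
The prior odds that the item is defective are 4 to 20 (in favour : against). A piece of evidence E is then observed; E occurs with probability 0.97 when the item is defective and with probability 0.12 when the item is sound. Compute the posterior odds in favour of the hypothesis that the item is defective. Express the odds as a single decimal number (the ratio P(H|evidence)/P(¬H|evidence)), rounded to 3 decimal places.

Prior odds = 4/20 = 0.20000. In log-odds, ln(0.20000) = -1.6094.
Add log likelihood ratio: ln(8.0833) = 2.0898.
Posterior log-odds = 0.48037, so posterior odds = exp(0.48037) = 1.6167.

Posterior odds ≈ 1.617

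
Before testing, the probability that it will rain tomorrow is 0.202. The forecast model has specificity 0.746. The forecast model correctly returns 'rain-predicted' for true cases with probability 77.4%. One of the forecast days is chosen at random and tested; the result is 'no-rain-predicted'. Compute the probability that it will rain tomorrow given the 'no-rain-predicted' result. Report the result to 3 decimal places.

P(H | E) ≈ 0.071

Write H for 'it will rain tomorrow'. Prior odds H:¬H = 0.202/0.798 = 0.25313. For the 'no-rain-predicted' outcome, the likelihood ratio is 0.226/0.746 = 0.30295.
Posterior odds = 0.25313 × 0.30295 = 0.076686, so P(H|E) = 0.076686/(1+0.076686) = 0.071.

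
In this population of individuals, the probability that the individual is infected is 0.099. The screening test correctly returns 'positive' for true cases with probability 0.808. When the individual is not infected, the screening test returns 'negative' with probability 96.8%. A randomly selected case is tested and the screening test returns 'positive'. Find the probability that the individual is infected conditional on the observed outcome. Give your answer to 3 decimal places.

Let H be the event that the individual is infected. P(H) = 0.099, so P(¬H) = 0.901. With E the 'positive' result, P(E|H) = 0.808 and P(E|¬H) = 0.032.
P(E) = 0.808·0.099 + 0.032·0.901 = 0.079992 + 0.028832 = 0.10882.
By Bayes' theorem, P(H|E) = 0.079992 / 0.10882 = 0.735.

P(H | E) ≈ 0.735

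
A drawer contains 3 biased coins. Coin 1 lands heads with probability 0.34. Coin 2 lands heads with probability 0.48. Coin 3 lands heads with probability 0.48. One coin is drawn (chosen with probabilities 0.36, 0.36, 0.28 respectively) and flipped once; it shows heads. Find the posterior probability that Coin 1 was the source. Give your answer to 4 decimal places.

P(heads|C1) = 0.34; P(heads|C2) = 0.48; P(heads|C3) = 0.48.
Prior × likelihood for each source: 0.36·0.34=0.1224, 0.36·0.48=0.1728, 0.28·0.48=0.1344. Summing gives P(heads) = 0.42960.
P(Coin 1 | heads) = 0.1224 / 0.42960 = 0.2849.

Posterior probability ≈ 0.2849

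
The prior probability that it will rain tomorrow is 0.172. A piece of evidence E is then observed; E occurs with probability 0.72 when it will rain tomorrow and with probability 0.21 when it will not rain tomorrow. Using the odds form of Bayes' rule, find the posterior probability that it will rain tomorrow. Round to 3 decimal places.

Posterior probability ≈ 0.416

Prior odds = 0.172/(1−0.172) = 0.20773.
Likelihood ratio for E = 0.72/0.21 = 3.4286.
Posterior odds = prior odds × LR = 0.71222.
Posterior probability = odds/(1+odds) = 0.71222/1.7122 = 0.416.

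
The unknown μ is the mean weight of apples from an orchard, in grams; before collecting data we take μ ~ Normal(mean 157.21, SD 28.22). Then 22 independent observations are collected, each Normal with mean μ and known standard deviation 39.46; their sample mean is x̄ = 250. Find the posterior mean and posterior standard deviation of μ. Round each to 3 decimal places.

Prior precision 1/τ₀² = 1/28.22² = 0.00125570; data precision n/σ² = 22/39.46² = 0.0141289.
Posterior precision = 0.00125570 + 0.0141289 = 0.0153846, giving posterior SD = 1/√0.0153846 = 8.062.
Posterior mean = (0.00125570·157.21 + 0.0141289·250) / 0.0153846 = 242.426.

Posterior mean ≈ 242.426; posterior SD ≈ 8.062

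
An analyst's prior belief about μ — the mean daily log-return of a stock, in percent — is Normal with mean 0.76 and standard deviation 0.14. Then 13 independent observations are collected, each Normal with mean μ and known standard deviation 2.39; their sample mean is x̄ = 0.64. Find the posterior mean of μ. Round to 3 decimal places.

Posterior mean ≈ 0.755

With known σ, the Normal prior is conjugate. Weight on the data is w = (n/σ²)/(n/σ² + 1/τ₀²) = 2.27587/(2.27587+51.0204) = 0.042702.
Posterior mean = w·x̄ + (1−w)·μ₀ = 0.042702·0.64 + 0.95730·0.76 = 0.755.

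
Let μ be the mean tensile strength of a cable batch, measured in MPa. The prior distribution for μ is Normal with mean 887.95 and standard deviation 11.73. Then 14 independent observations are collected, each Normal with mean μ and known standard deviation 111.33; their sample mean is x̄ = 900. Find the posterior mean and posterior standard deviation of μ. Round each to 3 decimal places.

With known σ, the Normal prior is conjugate. Weight on the data is w = (n/σ²)/(n/σ² + 1/τ₀²) = 0.00112955/(0.00112955+0.00726782) = 0.13451.
Posterior mean = w·x̄ + (1−w)·μ₀ = 0.13451·900 + 0.86549·887.95 = 889.571. Posterior variance = 1/(0.00112955+0.00726782) = 119.085, so SD = 10.913.

Posterior mean ≈ 889.571; posterior SD ≈ 10.913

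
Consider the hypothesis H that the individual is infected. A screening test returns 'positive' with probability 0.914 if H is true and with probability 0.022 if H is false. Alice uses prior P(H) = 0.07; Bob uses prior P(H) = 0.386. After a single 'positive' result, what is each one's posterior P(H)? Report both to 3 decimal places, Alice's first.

P('+'|H) = 0.914, P('+'|¬H) = 0.022.
Alice: numerator 0.914·0.07 = 0.063980; evidence = 0.063980+0.022·0.93 = 0.084440; posterior = 0.758.
Bob: numerator 0.914·0.386 = 0.35280; evidence = 0.35280+0.022·0.614 = 0.36631; posterior = 0.963.

Alice: 0.758; Bob: 0.963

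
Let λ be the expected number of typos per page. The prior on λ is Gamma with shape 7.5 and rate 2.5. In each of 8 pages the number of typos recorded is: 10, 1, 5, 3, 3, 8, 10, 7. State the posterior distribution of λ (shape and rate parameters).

Total count ∑xᵢ = 47 over n = 8 pages.
Gamma is conjugate to the Poisson likelihood: posterior is Gamma(shape = 7.5+47 = 54.5, rate = 2.5+8 = 10.5).

Posterior: Gamma(shape=54.5, rate=10.5)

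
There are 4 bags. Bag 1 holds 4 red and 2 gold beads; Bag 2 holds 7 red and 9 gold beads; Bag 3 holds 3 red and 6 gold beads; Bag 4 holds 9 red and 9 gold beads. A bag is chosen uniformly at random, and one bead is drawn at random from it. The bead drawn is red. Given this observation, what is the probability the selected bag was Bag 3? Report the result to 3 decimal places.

Tabulate prior·likelihood by source: [1] prior 0.25, lik 0.6667, product 0.1667; [2] prior 0.25, lik 0.4375, product 0.1094; [3] prior 0.25, lik 0.3333, product 0.08333; [4] prior 0.25, lik 0.5, product 0.1250.
Normalizing constant = 0.48438; the posterior for Bag 3 is its product over the sum, 0.08333/0.48438 = 0.172.

Posterior probability ≈ 0.172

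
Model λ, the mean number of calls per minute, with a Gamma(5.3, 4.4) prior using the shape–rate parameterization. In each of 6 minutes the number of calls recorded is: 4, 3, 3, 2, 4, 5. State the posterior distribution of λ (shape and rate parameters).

Total count ∑xᵢ = 21 over n = 6 minutes.
Gamma is conjugate to the Poisson likelihood: posterior is Gamma(shape = 5.3+21 = 26.3, rate = 4.4+6 = 10.4).

Posterior: Gamma(shape=26.3, rate=10.4)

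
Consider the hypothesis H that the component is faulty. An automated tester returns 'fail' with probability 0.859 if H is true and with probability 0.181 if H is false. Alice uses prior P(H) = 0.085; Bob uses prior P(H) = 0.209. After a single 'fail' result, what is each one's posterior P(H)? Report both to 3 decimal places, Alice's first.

Alice: 0.306; Bob: 0.556

P('+'|H) = 0.859, P('+'|¬H) = 0.181.
Alice: numerator 0.859·0.085 = 0.073015; evidence = 0.073015+0.181·0.915 = 0.23863; posterior = 0.306.
Bob: numerator 0.859·0.209 = 0.17953; evidence = 0.17953+0.181·0.791 = 0.32270; posterior = 0.556.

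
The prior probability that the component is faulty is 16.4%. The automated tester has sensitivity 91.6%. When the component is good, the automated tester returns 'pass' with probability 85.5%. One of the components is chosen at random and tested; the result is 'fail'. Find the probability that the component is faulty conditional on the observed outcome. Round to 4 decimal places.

Let H be the event that the component is faulty. P(H) = 0.164, so P(¬H) = 0.836. With E the 'fail' result, P(E|H) = 0.916 and P(E|¬H) = 0.145.
P(E) = 0.916·0.164 + 0.145·0.836 = 0.15022 + 0.12122 = 0.27144.
By Bayes' theorem, P(H|E) = 0.15022 / 0.27144 = 0.5534.

P(H | E) ≈ 0.5534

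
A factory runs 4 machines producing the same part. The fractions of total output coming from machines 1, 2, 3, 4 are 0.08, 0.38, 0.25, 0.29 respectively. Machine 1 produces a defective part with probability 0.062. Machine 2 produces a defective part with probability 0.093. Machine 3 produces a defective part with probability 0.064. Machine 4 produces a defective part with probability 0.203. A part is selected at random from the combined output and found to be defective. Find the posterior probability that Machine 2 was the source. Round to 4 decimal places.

Posterior probability ≈ 0.3069

P(defective|M1) = 0.062; P(defective|M2) = 0.093; P(defective|M3) = 0.064; P(defective|M4) = 0.203.
Prior × likelihood for each source: 0.08·0.062=0.004960, 0.38·0.093=0.03534, 0.25·0.064=0.01600, 0.29·0.203=0.05887. Summing gives P(defective) = 0.11517.
P(Machine 2 | defective) = 0.03534 / 0.11517 = 0.3069.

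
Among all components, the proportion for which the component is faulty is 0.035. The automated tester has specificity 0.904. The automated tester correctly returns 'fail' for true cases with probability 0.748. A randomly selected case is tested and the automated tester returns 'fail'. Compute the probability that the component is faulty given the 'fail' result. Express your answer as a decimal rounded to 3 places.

P(H | E) ≈ 0.220

Let H be the event that the component is faulty. P(H) = 0.035, so P(¬H) = 0.965. With E the 'fail' result, P(E|H) = 0.748 and P(E|¬H) = 0.096.
P(E) = 0.748·0.035 + 0.096·0.965 = 0.026180 + 0.092640 = 0.11882.
By Bayes' theorem, P(H|E) = 0.026180 / 0.11882 = 0.220.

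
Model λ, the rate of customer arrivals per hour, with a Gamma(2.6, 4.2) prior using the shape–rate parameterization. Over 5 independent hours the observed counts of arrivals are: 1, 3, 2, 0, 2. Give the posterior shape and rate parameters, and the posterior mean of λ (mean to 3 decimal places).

Posterior: Gamma(shape=10.6, rate=9.2); mean ≈ 1.152

Total count ∑xᵢ = 8 over n = 5 hours.
Gamma is conjugate to the Poisson likelihood: posterior is Gamma(shape = 2.6+8 = 10.6, rate = 4.2+5 = 9.2).
E[λ | data] = 10.6/9.2 = 1.152.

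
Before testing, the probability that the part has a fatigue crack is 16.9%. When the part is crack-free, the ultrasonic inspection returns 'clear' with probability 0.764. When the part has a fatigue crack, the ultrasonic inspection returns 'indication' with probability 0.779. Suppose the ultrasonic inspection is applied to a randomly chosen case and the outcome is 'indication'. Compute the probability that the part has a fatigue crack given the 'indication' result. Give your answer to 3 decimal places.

P(H | E) ≈ 0.402

Write H for 'the part has a fatigue crack'. Prior odds H:¬H = 0.169/0.831 = 0.20337. For the 'indication' outcome, the likelihood ratio is 0.779/0.236 = 3.3008.
Posterior odds = 0.20337 × 3.3008 = 0.67129, so P(H|E) = 0.67129/(1+0.67129) = 0.402.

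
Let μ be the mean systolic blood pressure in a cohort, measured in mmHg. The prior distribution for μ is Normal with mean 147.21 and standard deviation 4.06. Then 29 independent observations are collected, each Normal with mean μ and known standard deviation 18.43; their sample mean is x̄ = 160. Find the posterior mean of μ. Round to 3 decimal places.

Posterior mean ≈ 154.687

With known σ, the Normal prior is conjugate. Weight on the data is w = (n/σ²)/(n/σ² + 1/τ₀²) = 0.0853783/(0.0853783+0.0606664) = 0.58460.
Posterior mean = w·x̄ + (1−w)·μ₀ = 0.58460·160 + 0.41540·147.21 = 154.687.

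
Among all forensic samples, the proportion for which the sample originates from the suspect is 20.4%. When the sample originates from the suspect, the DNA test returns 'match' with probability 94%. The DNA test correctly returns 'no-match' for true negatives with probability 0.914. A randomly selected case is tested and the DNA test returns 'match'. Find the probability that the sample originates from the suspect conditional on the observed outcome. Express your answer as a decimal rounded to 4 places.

Write H for 'the sample originates from the suspect'. Prior odds H:¬H = 0.204/0.796 = 0.25628. For the 'match' outcome, the likelihood ratio is 0.94/0.086 = 10.930.
Posterior odds = 0.25628 × 10.930 = 2.8012, so P(H|E) = 2.8012/(1+2.8012) = 0.7369.

P(H | E) ≈ 0.7369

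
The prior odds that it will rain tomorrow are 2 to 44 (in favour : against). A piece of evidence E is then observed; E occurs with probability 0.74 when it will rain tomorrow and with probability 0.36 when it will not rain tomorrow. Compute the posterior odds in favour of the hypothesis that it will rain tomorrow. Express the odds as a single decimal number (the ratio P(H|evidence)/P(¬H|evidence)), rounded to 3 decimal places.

Prior odds = 2/44 = 0.045455.
Likelihood ratio for E = 0.74/0.36 = 2.0556.
Posterior odds = prior odds × LR = 0.093434.

Posterior odds ≈ 0.093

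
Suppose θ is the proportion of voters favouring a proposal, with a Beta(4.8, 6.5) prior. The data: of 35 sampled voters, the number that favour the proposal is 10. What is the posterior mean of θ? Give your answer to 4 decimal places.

Posterior mean ≈ 0.3197

The binomial likelihood is conjugate to the Beta prior: with 10 successes and 25 failures, the posterior is Beta(4.8+10, 6.5+25) = Beta(14.8, 31.5).
Posterior mean = α/(α+β) = 14.8/46.3 = 0.3197.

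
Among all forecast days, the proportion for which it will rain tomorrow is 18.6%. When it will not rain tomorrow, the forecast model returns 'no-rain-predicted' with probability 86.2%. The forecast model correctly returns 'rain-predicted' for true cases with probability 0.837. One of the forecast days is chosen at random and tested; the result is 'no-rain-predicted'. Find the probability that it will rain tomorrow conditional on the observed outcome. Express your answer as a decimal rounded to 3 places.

Write H for 'it will rain tomorrow'. Prior odds H:¬H = 0.186/0.814 = 0.22850. For the 'no-rain-predicted' outcome, the likelihood ratio is 0.163/0.862 = 0.18910.
Posterior odds = 0.22850 × 0.18910 = 0.043208, so P(H|E) = 0.043208/(1+0.043208) = 0.041.

P(H | E) ≈ 0.041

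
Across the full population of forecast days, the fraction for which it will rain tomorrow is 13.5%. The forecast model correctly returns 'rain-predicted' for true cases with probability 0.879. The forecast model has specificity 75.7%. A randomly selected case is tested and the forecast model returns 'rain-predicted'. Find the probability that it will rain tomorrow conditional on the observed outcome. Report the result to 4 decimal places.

P(H | E) ≈ 0.3608

Let H be the event that it will rain tomorrow. P(H) = 0.135, so P(¬H) = 0.865. With E the 'rain-predicted' result, P(E|H) = 0.879 and P(E|¬H) = 0.243.
P(E) = 0.879·0.135 + 0.243·0.865 = 0.11867 + 0.21019 = 0.32886.
By Bayes' theorem, P(H|E) = 0.11867 / 0.32886 = 0.3608.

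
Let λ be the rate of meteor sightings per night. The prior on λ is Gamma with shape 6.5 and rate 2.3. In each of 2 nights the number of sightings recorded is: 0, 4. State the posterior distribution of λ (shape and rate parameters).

The Poisson likelihood adds the total count to the shape and the number of exposure periods to the rate. Here ∑xᵢ = 4 and n = 2, so shape 6.5→10.5 and rate 2.3→4.3.

Posterior: Gamma(shape=10.5, rate=4.3)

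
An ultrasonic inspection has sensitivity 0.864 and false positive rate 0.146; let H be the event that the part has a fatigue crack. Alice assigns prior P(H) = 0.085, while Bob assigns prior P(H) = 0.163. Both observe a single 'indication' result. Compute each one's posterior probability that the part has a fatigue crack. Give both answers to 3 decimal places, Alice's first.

Alice: 0.355; Bob: 0.535

The likelihood ratio for an 'indication' result is 0.864/0.146 = 5.9178.
Alice: prior odds 0.085/0.915 = 0.092896; posterior odds 0.54974; posterior probability 0.355.
Bob: prior odds 0.163/0.837 = 0.19474; posterior odds 1.1525; posterior probability 0.535.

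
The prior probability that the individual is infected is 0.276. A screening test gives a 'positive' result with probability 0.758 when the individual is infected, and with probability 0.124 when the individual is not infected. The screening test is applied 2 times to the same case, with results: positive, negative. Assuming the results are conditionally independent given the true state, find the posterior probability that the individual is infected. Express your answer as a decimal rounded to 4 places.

With H the event that the individual is infected, the joint likelihood of the observed sequence is P(data|H) = 0.758·0.242 = 0.18344 and P(data|¬H) = 0.124·0.876 = 0.10862.
Bayes: P(H|data) = 0.276·0.18344 / (0.276·0.18344 + 0.724·0.10862) = 0.050628/0.12927 = 0.3916.

Posterior P(H) ≈ 0.3916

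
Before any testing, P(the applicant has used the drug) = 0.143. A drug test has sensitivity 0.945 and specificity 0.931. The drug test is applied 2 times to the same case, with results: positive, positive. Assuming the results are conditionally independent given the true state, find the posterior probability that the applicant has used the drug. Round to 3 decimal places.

With H the event that the applicant has used the drug, the joint likelihood of the observed sequence is P(data|H) = 0.945·0.945 = 0.89302 and P(data|¬H) = 0.069·0.069 = 0.0047610.
Bayes: P(H|data) = 0.143·0.89302 / (0.143·0.89302 + 0.857·0.0047610) = 0.12770/0.13178 = 0.9690.

Posterior P(H) ≈ 0.969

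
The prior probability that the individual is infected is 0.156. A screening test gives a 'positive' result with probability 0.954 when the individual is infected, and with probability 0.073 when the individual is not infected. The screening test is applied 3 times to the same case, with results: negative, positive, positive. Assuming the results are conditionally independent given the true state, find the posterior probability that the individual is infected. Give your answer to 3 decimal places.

With H the event that the individual is infected, the joint likelihood of the observed sequence is P(data|H) = 0.046·0.954·0.954 = 0.041865 and P(data|¬H) = 0.927·0.073·0.073 = 0.0049400.
Bayes: P(H|data) = 0.156·0.041865 / (0.156·0.041865 + 0.844·0.0049400) = 0.0065310/0.010700 = 0.6104.

Posterior P(H) ≈ 0.610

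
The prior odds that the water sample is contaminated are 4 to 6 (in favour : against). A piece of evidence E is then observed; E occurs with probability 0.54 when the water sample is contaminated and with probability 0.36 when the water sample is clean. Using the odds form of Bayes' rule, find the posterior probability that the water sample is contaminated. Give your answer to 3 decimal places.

Prior odds = 4/6 = 0.66667. In log-odds, ln(0.66667) = -0.40547.
Add log likelihood ratio: ln(1.5000) = 0.40547.
Posterior log-odds = 0.00000000, so posterior odds = exp(0.00000000) = 1.0000. Converting, P(H|E) = 1.0000/2.0000 = 0.500.

Posterior probability ≈ 0.500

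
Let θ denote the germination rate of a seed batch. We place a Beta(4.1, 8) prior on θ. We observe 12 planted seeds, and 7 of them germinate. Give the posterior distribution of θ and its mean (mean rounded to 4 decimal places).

Posterior: Beta(11.1, 13); mean ≈ 0.4606

Observing 7 successes and 5 failures updates Beta(4.1, 8) by adding the success and failure counts to the two shape parameters: α = 4.1+7 = 11.1, β = 8+5 = 13.
E[θ | data] = 11.1/(11.1+13) = 0.4606.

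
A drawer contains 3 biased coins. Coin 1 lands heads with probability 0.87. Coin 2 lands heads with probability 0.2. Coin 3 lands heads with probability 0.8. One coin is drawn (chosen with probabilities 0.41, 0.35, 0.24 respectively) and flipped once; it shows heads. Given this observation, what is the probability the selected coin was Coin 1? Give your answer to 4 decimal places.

Tabulate prior·likelihood by source: [1] prior 0.41, lik 0.87, product 0.3567; [2] prior 0.35, lik 0.2, product 0.07000; [3] prior 0.24, lik 0.8, product 0.1920.
Normalizing constant = 0.61870; the posterior for Coin 1 is its product over the sum, 0.3567/0.61870 = 0.5765.

Posterior probability ≈ 0.5765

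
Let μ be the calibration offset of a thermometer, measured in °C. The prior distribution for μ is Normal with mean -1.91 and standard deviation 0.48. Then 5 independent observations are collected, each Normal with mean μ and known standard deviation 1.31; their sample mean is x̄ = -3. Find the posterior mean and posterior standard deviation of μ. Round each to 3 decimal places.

With known σ, the Normal prior is conjugate. Weight on the data is w = (n/σ²)/(n/σ² + 1/τ₀²) = 2.91358/(2.91358+4.34028) = 0.40166.
Posterior mean = w·x̄ + (1−w)·μ₀ = 0.40166·-3 + 0.59834·-1.91 = -2.348. Posterior variance = 1/(2.91358+4.34028) = 0.137858, so SD = 0.371.

Posterior mean ≈ -2.348; posterior SD ≈ 0.371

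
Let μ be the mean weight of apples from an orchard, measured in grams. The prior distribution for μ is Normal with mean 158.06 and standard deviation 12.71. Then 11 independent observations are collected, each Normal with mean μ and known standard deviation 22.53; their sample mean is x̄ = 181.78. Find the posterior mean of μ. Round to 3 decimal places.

Posterior mean ≈ 176.510

With known σ, the Normal prior is conjugate. Weight on the data is w = (n/σ²)/(n/σ² + 1/τ₀²) = 0.0216706/(0.0216706+0.00619026) = 0.77781.
Posterior mean = w·x̄ + (1−w)·μ₀ = 0.77781·181.78 + 0.22219·158.06 = 176.510.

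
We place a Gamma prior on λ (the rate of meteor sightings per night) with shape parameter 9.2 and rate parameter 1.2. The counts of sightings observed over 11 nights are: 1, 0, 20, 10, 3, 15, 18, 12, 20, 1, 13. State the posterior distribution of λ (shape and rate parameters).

Total count ∑xᵢ = 113 over n = 11 nights.
Gamma is conjugate to the Poisson likelihood: posterior is Gamma(shape = 9.2+113 = 122.2, rate = 1.2+11 = 12.2).

Posterior: Gamma(shape=122.2, rate=12.2)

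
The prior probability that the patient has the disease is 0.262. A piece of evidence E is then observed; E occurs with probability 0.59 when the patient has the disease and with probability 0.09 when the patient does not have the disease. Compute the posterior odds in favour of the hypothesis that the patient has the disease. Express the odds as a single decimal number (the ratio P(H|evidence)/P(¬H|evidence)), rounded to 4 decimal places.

Posterior odds ≈ 2.3273

Prior odds = 0.262/(1−0.262) = 0.35501. In log-odds, ln(0.35501) = -1.0356.
Add log likelihood ratio: ln(6.5556) = 1.8803.
Posterior log-odds = 0.84471, so posterior odds = exp(0.84471) = 2.3273.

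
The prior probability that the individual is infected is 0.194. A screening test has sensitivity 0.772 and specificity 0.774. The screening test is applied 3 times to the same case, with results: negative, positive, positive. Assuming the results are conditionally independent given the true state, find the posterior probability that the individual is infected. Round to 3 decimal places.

Posterior P(H) ≈ 0.453

Let H be the event that the individual is infected; start with P(H) = 0.194. P('positive'|H) = 0.772, P('positive'|¬H) = 0.226.
Update on result 1 ('negative'): P(H) ← 0.228·0.1940 / (0.228·0.1940 + 0.774·0.8060) = 0.044232/0.66808 = 0.0662.
Update on result 2 ('positive'): P(H) ← 0.772·0.0662 / (0.772·0.0662 + 0.226·0.9338) = 0.051113/0.26215 = 0.1950.
Update on result 3 ('positive'): P(H) ← 0.772·0.1950 / (0.772·0.1950 + 0.226·0.8050) = 0.15052/0.33246 = 0.4528.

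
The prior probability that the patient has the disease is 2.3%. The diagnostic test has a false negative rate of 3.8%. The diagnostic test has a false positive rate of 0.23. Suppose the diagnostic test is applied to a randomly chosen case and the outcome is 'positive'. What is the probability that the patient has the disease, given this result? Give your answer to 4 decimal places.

P(H | E) ≈ 0.0896

Write H for 'the patient has the disease'. Prior odds H:¬H = 0.023/0.977 = 0.023541. For the 'positive' outcome, the likelihood ratio is 0.962/0.23 = 4.1826.
Posterior odds = 0.023541 × 4.1826 = 0.098465, so P(H|E) = 0.098465/(1+0.098465) = 0.0896.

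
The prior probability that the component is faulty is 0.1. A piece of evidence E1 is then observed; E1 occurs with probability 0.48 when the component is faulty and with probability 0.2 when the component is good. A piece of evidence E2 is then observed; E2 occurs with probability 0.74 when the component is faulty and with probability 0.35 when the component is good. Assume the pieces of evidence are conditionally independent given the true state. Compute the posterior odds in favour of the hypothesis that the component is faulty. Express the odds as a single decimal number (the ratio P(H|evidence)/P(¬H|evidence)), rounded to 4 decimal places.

Posterior odds ≈ 0.5638

Prior odds = 0.1/(1−0.1) = 0.11111. In log-odds, ln(0.11111) = -2.1972.
Add log likelihood ratios: ln(2.4000) + ln(2.1143) = 1.6242.
Posterior log-odds = -0.57304, so posterior odds = exp(-0.57304) = 0.56381.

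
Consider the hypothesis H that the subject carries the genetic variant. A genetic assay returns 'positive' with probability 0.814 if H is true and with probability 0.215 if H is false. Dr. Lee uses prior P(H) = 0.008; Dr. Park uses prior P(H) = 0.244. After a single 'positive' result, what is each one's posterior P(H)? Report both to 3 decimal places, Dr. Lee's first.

The likelihood ratio for a 'positive' result is 0.814/0.215 = 3.7860.
Dr. Lee: prior odds 0.008/0.992 = 0.0080645; posterior odds 0.030533; posterior probability 0.030.
Dr. Park: prior odds 0.244/0.756 = 0.32275; posterior odds 1.2220; posterior probability 0.550.

Dr. Lee: 0.030; Dr. Park: 0.550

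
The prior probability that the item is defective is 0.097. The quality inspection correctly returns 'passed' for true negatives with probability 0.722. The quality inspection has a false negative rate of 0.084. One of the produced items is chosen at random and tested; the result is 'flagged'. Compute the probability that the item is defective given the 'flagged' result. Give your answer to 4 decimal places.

P(H | E) ≈ 0.2614

Let H be the event that the item is defective. P(H) = 0.097, so P(¬H) = 0.903. With E the 'flagged' result, P(E|H) = 0.916 and P(E|¬H) = 0.278.
P(E) = 0.916·0.097 + 0.278·0.903 = 0.088852 + 0.25103 = 0.33989.
By Bayes' theorem, P(H|E) = 0.088852 / 0.33989 = 0.2614.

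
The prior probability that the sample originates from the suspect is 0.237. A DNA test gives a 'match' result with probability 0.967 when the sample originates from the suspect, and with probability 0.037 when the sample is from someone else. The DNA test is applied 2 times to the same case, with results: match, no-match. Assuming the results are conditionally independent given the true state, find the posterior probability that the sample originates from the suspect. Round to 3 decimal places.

Let H be the event that the sample originates from the suspect; start with P(H) = 0.237. P('match'|H) = 0.967, P('match'|¬H) = 0.037.
Update on result 1 ('match'): P(H) ← 0.967·0.2370 / (0.967·0.2370 + 0.037·0.7630) = 0.22918/0.25741 = 0.8903.
Update on result 2 ('no-match'): P(H) ← 0.033·0.8903 / (0.033·0.8903 + 0.963·0.1097) = 0.029381/0.13500 = 0.2176.

Posterior P(H) ≈ 0.218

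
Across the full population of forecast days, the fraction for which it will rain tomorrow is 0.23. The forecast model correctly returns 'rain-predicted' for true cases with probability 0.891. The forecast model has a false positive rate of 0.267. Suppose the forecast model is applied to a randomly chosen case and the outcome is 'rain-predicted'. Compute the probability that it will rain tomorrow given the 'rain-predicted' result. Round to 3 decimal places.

Let H be the event that it will rain tomorrow. P(H) = 0.23, so P(¬H) = 0.77. With E the 'rain-predicted' result, P(E|H) = 0.891 and P(E|¬H) = 0.267.
P(E) = 0.891·0.23 + 0.267·0.77 = 0.20493 + 0.20559 = 0.41052.
By Bayes' theorem, P(H|E) = 0.20493 / 0.41052 = 0.499.

P(H | E) ≈ 0.499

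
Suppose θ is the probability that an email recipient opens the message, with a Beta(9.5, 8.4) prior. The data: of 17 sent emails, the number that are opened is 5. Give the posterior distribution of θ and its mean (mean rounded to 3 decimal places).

Posterior: Beta(14.5, 20.4); mean ≈ 0.415

The binomial likelihood is conjugate to the Beta prior: with 5 successes and 12 failures, the posterior is Beta(9.5+5, 8.4+12) = Beta(14.5, 20.4).
E[θ | data] = 14.5/(14.5+20.4) = 0.415.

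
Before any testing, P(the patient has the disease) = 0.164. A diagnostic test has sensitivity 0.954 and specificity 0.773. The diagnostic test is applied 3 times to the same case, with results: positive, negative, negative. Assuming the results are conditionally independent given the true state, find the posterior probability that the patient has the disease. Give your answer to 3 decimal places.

Let H be the event that the patient has the disease; start with P(H) = 0.164. P('positive'|H) = 0.954, P('positive'|¬H) = 0.227.
Update on result 1 ('positive'): P(H) ← 0.954·0.1640 / (0.954·0.1640 + 0.227·0.8360) = 0.15646/0.34623 = 0.4519.
Update on result 2 ('negative'): P(H) ← 0.046·0.4519 / (0.046·0.4519 + 0.773·0.5481) = 0.020787/0.44448 = 0.0468.
Update on result 3 ('negative'): P(H) ← 0.046·0.0468 / (0.046·0.0468 + 0.773·0.9532) = 0.0021513/0.73900 = 0.0029.

Posterior P(H) ≈ 0.003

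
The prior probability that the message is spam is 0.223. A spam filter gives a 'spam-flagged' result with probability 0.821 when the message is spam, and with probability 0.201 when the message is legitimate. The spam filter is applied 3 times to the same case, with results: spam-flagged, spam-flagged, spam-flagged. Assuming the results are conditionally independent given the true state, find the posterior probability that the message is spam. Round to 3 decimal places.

Let H be the event that the message is spam; start with P(H) = 0.223. P('spam-flagged'|H) = 0.821, P('spam-flagged'|¬H) = 0.201.
Update on result 1 ('spam-flagged'): P(H) ← 0.821·0.2230 / (0.821·0.2230 + 0.201·0.7770) = 0.18308/0.33926 = 0.5397.
Update on result 2 ('spam-flagged'): P(H) ← 0.821·0.5397 / (0.821·0.5397 + 0.201·0.4603) = 0.44306/0.53559 = 0.8272.
Update on result 3 ('spam-flagged'): P(H) ← 0.821·0.8272 / (0.821·0.8272 + 0.201·0.1728) = 0.67916/0.71389 = 0.9514.

Posterior P(H) ≈ 0.951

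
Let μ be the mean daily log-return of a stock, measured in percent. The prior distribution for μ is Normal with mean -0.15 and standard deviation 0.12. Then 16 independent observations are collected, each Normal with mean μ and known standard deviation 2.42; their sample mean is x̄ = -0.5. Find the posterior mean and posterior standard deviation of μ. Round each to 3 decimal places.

Posterior mean ≈ -0.163; posterior SD ≈ 0.118

Prior precision 1/τ₀² = 1/0.12² = 69.4444; data precision n/σ² = 16/2.42² = 2.73205.
Posterior precision = 69.4444 + 2.73205 = 72.1765, giving posterior SD = 1/√72.1765 = 0.118.
Posterior mean = (69.4444·-0.15 + 2.73205·-0.5) / 72.1765 = -0.163.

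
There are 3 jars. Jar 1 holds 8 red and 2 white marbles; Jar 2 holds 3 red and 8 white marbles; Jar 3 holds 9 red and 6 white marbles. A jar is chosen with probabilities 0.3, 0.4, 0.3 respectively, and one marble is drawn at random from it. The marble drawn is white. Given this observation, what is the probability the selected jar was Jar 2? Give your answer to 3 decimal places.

Posterior probability ≈ 0.618

P(white|Jar 1) = 0.2; P(white|Jar 2) = 0.7273; P(white|Jar 3) = 0.4.
Prior × likelihood for each source: 0.3·0.2=0.06000, 0.4·0.7273=0.2909, 0.3·0.4=0.1200. Summing gives P(white) = 0.47091.
P(Jar 2 | white) = 0.2909 / 0.47091 = 0.618.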